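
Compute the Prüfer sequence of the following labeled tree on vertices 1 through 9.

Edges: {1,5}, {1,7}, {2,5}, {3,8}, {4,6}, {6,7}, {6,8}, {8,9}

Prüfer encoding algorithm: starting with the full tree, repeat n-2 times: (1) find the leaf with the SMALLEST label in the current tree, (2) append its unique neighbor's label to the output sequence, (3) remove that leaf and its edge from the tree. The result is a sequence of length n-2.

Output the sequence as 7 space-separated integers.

Step 1: leaves = {2,3,4,9}. Remove smallest leaf 2, emit neighbor 5.
Step 2: leaves = {3,4,5,9}. Remove smallest leaf 3, emit neighbor 8.
Step 3: leaves = {4,5,9}. Remove smallest leaf 4, emit neighbor 6.
Step 4: leaves = {5,9}. Remove smallest leaf 5, emit neighbor 1.
Step 5: leaves = {1,9}. Remove smallest leaf 1, emit neighbor 7.
Step 6: leaves = {7,9}. Remove smallest leaf 7, emit neighbor 6.
Step 7: leaves = {6,9}. Remove smallest leaf 6, emit neighbor 8.
Done: 2 vertices remain (8, 9). Sequence = [5 8 6 1 7 6 8]

Answer: 5 8 6 1 7 6 8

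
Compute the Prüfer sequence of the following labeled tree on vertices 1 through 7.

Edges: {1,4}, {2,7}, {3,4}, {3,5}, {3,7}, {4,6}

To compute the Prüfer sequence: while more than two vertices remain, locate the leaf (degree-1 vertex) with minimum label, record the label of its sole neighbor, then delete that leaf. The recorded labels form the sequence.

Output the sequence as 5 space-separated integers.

Answer: 4 7 3 4 3

Derivation:
Step 1: leaves = {1,2,5,6}. Remove smallest leaf 1, emit neighbor 4.
Step 2: leaves = {2,5,6}. Remove smallest leaf 2, emit neighbor 7.
Step 3: leaves = {5,6,7}. Remove smallest leaf 5, emit neighbor 3.
Step 4: leaves = {6,7}. Remove smallest leaf 6, emit neighbor 4.
Step 5: leaves = {4,7}. Remove smallest leaf 4, emit neighbor 3.
Done: 2 vertices remain (3, 7). Sequence = [4 7 3 4 3]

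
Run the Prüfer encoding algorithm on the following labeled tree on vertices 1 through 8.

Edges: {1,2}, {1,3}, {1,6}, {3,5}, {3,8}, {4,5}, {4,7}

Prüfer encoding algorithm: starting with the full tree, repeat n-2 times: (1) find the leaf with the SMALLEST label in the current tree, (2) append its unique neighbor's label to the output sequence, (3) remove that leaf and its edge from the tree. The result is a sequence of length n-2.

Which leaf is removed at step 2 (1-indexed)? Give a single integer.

Step 1: current leaves = {2,6,7,8}. Remove leaf 2 (neighbor: 1).
Step 2: current leaves = {6,7,8}. Remove leaf 6 (neighbor: 1).

Answer: 6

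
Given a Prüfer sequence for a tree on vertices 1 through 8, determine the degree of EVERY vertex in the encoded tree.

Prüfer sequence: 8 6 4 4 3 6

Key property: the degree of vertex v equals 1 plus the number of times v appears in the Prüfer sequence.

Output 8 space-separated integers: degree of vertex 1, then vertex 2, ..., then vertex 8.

Answer: 1 1 2 3 1 3 1 2

Derivation:
p_1 = 8: count[8] becomes 1
p_2 = 6: count[6] becomes 1
p_3 = 4: count[4] becomes 1
p_4 = 4: count[4] becomes 2
p_5 = 3: count[3] becomes 1
p_6 = 6: count[6] becomes 2
Degrees (1 + count): deg[1]=1+0=1, deg[2]=1+0=1, deg[3]=1+1=2, deg[4]=1+2=3, deg[5]=1+0=1, deg[6]=1+2=3, deg[7]=1+0=1, deg[8]=1+1=2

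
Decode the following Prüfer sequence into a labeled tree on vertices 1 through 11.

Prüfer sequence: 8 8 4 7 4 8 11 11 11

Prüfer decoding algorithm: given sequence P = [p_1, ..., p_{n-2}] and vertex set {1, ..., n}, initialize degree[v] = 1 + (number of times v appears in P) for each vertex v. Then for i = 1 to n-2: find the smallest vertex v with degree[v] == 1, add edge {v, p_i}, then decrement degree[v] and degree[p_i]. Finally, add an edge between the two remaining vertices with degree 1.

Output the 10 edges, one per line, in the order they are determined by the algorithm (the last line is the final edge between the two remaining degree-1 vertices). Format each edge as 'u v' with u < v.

Answer: 1 8
2 8
3 4
5 7
4 6
4 8
7 11
8 11
9 11
10 11

Derivation:
Initial degrees: {1:1, 2:1, 3:1, 4:3, 5:1, 6:1, 7:2, 8:4, 9:1, 10:1, 11:4}
Step 1: smallest deg-1 vertex = 1, p_1 = 8. Add edge {1,8}. Now deg[1]=0, deg[8]=3.
Step 2: smallest deg-1 vertex = 2, p_2 = 8. Add edge {2,8}. Now deg[2]=0, deg[8]=2.
Step 3: smallest deg-1 vertex = 3, p_3 = 4. Add edge {3,4}. Now deg[3]=0, deg[4]=2.
Step 4: smallest deg-1 vertex = 5, p_4 = 7. Add edge {5,7}. Now deg[5]=0, deg[7]=1.
Step 5: smallest deg-1 vertex = 6, p_5 = 4. Add edge {4,6}. Now deg[6]=0, deg[4]=1.
Step 6: smallest deg-1 vertex = 4, p_6 = 8. Add edge {4,8}. Now deg[4]=0, deg[8]=1.
Step 7: smallest deg-1 vertex = 7, p_7 = 11. Add edge {7,11}. Now deg[7]=0, deg[11]=3.
Step 8: smallest deg-1 vertex = 8, p_8 = 11. Add edge {8,11}. Now deg[8]=0, deg[11]=2.
Step 9: smallest deg-1 vertex = 9, p_9 = 11. Add edge {9,11}. Now deg[9]=0, deg[11]=1.
Final: two remaining deg-1 vertices are 10, 11. Add edge {10,11}.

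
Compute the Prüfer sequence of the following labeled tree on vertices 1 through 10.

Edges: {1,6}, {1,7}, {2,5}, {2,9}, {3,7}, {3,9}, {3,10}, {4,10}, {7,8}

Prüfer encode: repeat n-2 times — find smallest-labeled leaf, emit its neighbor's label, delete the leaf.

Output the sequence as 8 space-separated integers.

Answer: 10 2 9 1 7 7 3 3

Derivation:
Step 1: leaves = {4,5,6,8}. Remove smallest leaf 4, emit neighbor 10.
Step 2: leaves = {5,6,8,10}. Remove smallest leaf 5, emit neighbor 2.
Step 3: leaves = {2,6,8,10}. Remove smallest leaf 2, emit neighbor 9.
Step 4: leaves = {6,8,9,10}. Remove smallest leaf 6, emit neighbor 1.
Step 5: leaves = {1,8,9,10}. Remove smallest leaf 1, emit neighbor 7.
Step 6: leaves = {8,9,10}. Remove smallest leaf 8, emit neighbor 7.
Step 7: leaves = {7,9,10}. Remove smallest leaf 7, emit neighbor 3.
Step 8: leaves = {9,10}. Remove smallest leaf 9, emit neighbor 3.
Done: 2 vertices remain (3, 10). Sequence = [10 2 9 1 7 7 3 3]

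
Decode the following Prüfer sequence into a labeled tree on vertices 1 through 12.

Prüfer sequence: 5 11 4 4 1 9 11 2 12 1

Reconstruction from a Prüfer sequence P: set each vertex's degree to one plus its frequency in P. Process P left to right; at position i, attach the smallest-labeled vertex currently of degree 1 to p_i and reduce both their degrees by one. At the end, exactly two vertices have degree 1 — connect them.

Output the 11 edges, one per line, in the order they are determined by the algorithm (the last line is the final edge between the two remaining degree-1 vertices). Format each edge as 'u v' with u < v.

Answer: 3 5
5 11
4 6
4 7
1 4
8 9
9 11
2 10
2 12
1 11
1 12

Derivation:
Initial degrees: {1:3, 2:2, 3:1, 4:3, 5:2, 6:1, 7:1, 8:1, 9:2, 10:1, 11:3, 12:2}
Step 1: smallest deg-1 vertex = 3, p_1 = 5. Add edge {3,5}. Now deg[3]=0, deg[5]=1.
Step 2: smallest deg-1 vertex = 5, p_2 = 11. Add edge {5,11}. Now deg[5]=0, deg[11]=2.
Step 3: smallest deg-1 vertex = 6, p_3 = 4. Add edge {4,6}. Now deg[6]=0, deg[4]=2.
Step 4: smallest deg-1 vertex = 7, p_4 = 4. Add edge {4,7}. Now deg[7]=0, deg[4]=1.
Step 5: smallest deg-1 vertex = 4, p_5 = 1. Add edge {1,4}. Now deg[4]=0, deg[1]=2.
Step 6: smallest deg-1 vertex = 8, p_6 = 9. Add edge {8,9}. Now deg[8]=0, deg[9]=1.
Step 7: smallest deg-1 vertex = 9, p_7 = 11. Add edge {9,11}. Now deg[9]=0, deg[11]=1.
Step 8: smallest deg-1 vertex = 10, p_8 = 2. Add edge {2,10}. Now deg[10]=0, deg[2]=1.
Step 9: smallest deg-1 vertex = 2, p_9 = 12. Add edge {2,12}. Now deg[2]=0, deg[12]=1.
Step 10: smallest deg-1 vertex = 11, p_10 = 1. Add edge {1,11}. Now deg[11]=0, deg[1]=1.
Final: two remaining deg-1 vertices are 1, 12. Add edge {1,12}.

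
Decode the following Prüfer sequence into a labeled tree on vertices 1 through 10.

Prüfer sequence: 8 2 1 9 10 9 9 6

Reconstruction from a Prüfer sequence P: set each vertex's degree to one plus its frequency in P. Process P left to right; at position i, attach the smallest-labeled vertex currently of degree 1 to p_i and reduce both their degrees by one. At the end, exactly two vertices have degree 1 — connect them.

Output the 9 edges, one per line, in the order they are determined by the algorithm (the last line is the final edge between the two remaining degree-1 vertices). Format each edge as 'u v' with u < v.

Answer: 3 8
2 4
1 2
1 9
5 10
7 9
8 9
6 9
6 10

Derivation:
Initial degrees: {1:2, 2:2, 3:1, 4:1, 5:1, 6:2, 7:1, 8:2, 9:4, 10:2}
Step 1: smallest deg-1 vertex = 3, p_1 = 8. Add edge {3,8}. Now deg[3]=0, deg[8]=1.
Step 2: smallest deg-1 vertex = 4, p_2 = 2. Add edge {2,4}. Now deg[4]=0, deg[2]=1.
Step 3: smallest deg-1 vertex = 2, p_3 = 1. Add edge {1,2}. Now deg[2]=0, deg[1]=1.
Step 4: smallest deg-1 vertex = 1, p_4 = 9. Add edge {1,9}. Now deg[1]=0, deg[9]=3.
Step 5: smallest deg-1 vertex = 5, p_5 = 10. Add edge {5,10}. Now deg[5]=0, deg[10]=1.
Step 6: smallest deg-1 vertex = 7, p_6 = 9. Add edge {7,9}. Now deg[7]=0, deg[9]=2.
Step 7: smallest deg-1 vertex = 8, p_7 = 9. Add edge {8,9}. Now deg[8]=0, deg[9]=1.
Step 8: smallest deg-1 vertex = 9, p_8 = 6. Add edge {6,9}. Now deg[9]=0, deg[6]=1.
Final: two remaining deg-1 vertices are 6, 10. Add edge {6,10}.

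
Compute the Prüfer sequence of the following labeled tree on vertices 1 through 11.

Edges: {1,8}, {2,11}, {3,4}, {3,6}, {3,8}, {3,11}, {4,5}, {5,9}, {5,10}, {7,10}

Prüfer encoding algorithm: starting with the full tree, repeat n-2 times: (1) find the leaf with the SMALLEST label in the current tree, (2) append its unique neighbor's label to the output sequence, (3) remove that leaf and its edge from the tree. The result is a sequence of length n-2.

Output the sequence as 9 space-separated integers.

Step 1: leaves = {1,2,6,7,9}. Remove smallest leaf 1, emit neighbor 8.
Step 2: leaves = {2,6,7,8,9}. Remove smallest leaf 2, emit neighbor 11.
Step 3: leaves = {6,7,8,9,11}. Remove smallest leaf 6, emit neighbor 3.
Step 4: leaves = {7,8,9,11}. Remove smallest leaf 7, emit neighbor 10.
Step 5: leaves = {8,9,10,11}. Remove smallest leaf 8, emit neighbor 3.
Step 6: leaves = {9,10,11}. Remove smallest leaf 9, emit neighbor 5.
Step 7: leaves = {10,11}. Remove smallest leaf 10, emit neighbor 5.
Step 8: leaves = {5,11}. Remove smallest leaf 5, emit neighbor 4.
Step 9: leaves = {4,11}. Remove smallest leaf 4, emit neighbor 3.
Done: 2 vertices remain (3, 11). Sequence = [8 11 3 10 3 5 5 4 3]

Answer: 8 11 3 10 3 5 5 4 3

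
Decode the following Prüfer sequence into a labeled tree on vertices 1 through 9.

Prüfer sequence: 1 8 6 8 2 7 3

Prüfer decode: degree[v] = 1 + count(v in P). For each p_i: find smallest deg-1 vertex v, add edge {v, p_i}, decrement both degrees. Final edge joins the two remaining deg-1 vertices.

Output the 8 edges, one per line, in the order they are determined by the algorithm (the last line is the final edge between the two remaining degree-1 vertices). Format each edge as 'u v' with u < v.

Answer: 1 4
1 8
5 6
6 8
2 8
2 7
3 7
3 9

Derivation:
Initial degrees: {1:2, 2:2, 3:2, 4:1, 5:1, 6:2, 7:2, 8:3, 9:1}
Step 1: smallest deg-1 vertex = 4, p_1 = 1. Add edge {1,4}. Now deg[4]=0, deg[1]=1.
Step 2: smallest deg-1 vertex = 1, p_2 = 8. Add edge {1,8}. Now deg[1]=0, deg[8]=2.
Step 3: smallest deg-1 vertex = 5, p_3 = 6. Add edge {5,6}. Now deg[5]=0, deg[6]=1.
Step 4: smallest deg-1 vertex = 6, p_4 = 8. Add edge {6,8}. Now deg[6]=0, deg[8]=1.
Step 5: smallest deg-1 vertex = 8, p_5 = 2. Add edge {2,8}. Now deg[8]=0, deg[2]=1.
Step 6: smallest deg-1 vertex = 2, p_6 = 7. Add edge {2,7}. Now deg[2]=0, deg[7]=1.
Step 7: smallest deg-1 vertex = 7, p_7 = 3. Add edge {3,7}. Now deg[7]=0, deg[3]=1.
Final: two remaining deg-1 vertices are 3, 9. Add edge {3,9}.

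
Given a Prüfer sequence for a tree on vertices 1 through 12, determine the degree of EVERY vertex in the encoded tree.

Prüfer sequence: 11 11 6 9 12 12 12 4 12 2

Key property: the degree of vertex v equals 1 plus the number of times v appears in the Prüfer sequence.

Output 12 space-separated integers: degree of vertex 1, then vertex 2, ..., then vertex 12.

p_1 = 11: count[11] becomes 1
p_2 = 11: count[11] becomes 2
p_3 = 6: count[6] becomes 1
p_4 = 9: count[9] becomes 1
p_5 = 12: count[12] becomes 1
p_6 = 12: count[12] becomes 2
p_7 = 12: count[12] becomes 3
p_8 = 4: count[4] becomes 1
p_9 = 12: count[12] becomes 4
p_10 = 2: count[2] becomes 1
Degrees (1 + count): deg[1]=1+0=1, deg[2]=1+1=2, deg[3]=1+0=1, deg[4]=1+1=2, deg[5]=1+0=1, deg[6]=1+1=2, deg[7]=1+0=1, deg[8]=1+0=1, deg[9]=1+1=2, deg[10]=1+0=1, deg[11]=1+2=3, deg[12]=1+4=5

Answer: 1 2 1 2 1 2 1 1 2 1 3 5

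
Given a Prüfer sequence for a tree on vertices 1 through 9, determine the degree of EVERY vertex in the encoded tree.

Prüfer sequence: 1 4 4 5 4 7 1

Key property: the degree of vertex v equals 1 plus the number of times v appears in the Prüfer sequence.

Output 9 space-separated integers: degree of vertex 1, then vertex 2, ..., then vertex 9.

p_1 = 1: count[1] becomes 1
p_2 = 4: count[4] becomes 1
p_3 = 4: count[4] becomes 2
p_4 = 5: count[5] becomes 1
p_5 = 4: count[4] becomes 3
p_6 = 7: count[7] becomes 1
p_7 = 1: count[1] becomes 2
Degrees (1 + count): deg[1]=1+2=3, deg[2]=1+0=1, deg[3]=1+0=1, deg[4]=1+3=4, deg[5]=1+1=2, deg[6]=1+0=1, deg[7]=1+1=2, deg[8]=1+0=1, deg[9]=1+0=1

Answer: 3 1 1 4 2 1 2 1 1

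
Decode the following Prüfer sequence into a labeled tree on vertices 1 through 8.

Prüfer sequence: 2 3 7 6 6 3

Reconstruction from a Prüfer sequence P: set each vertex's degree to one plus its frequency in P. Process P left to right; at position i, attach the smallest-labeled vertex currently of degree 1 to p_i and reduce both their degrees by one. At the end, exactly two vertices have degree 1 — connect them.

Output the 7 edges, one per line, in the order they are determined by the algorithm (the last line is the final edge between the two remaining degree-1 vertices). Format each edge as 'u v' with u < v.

Initial degrees: {1:1, 2:2, 3:3, 4:1, 5:1, 6:3, 7:2, 8:1}
Step 1: smallest deg-1 vertex = 1, p_1 = 2. Add edge {1,2}. Now deg[1]=0, deg[2]=1.
Step 2: smallest deg-1 vertex = 2, p_2 = 3. Add edge {2,3}. Now deg[2]=0, deg[3]=2.
Step 3: smallest deg-1 vertex = 4, p_3 = 7. Add edge {4,7}. Now deg[4]=0, deg[7]=1.
Step 4: smallest deg-1 vertex = 5, p_4 = 6. Add edge {5,6}. Now deg[5]=0, deg[6]=2.
Step 5: smallest deg-1 vertex = 7, p_5 = 6. Add edge {6,7}. Now deg[7]=0, deg[6]=1.
Step 6: smallest deg-1 vertex = 6, p_6 = 3. Add edge {3,6}. Now deg[6]=0, deg[3]=1.
Final: two remaining deg-1 vertices are 3, 8. Add edge {3,8}.

Answer: 1 2
2 3
4 7
5 6
6 7
3 6
3 8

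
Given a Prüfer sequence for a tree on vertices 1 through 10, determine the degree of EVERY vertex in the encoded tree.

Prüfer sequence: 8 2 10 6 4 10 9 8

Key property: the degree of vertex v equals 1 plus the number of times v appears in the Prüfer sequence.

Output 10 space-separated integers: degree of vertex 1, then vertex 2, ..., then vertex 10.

Answer: 1 2 1 2 1 2 1 3 2 3

Derivation:
p_1 = 8: count[8] becomes 1
p_2 = 2: count[2] becomes 1
p_3 = 10: count[10] becomes 1
p_4 = 6: count[6] becomes 1
p_5 = 4: count[4] becomes 1
p_6 = 10: count[10] becomes 2
p_7 = 9: count[9] becomes 1
p_8 = 8: count[8] becomes 2
Degrees (1 + count): deg[1]=1+0=1, deg[2]=1+1=2, deg[3]=1+0=1, deg[4]=1+1=2, deg[5]=1+0=1, deg[6]=1+1=2, deg[7]=1+0=1, deg[8]=1+2=3, deg[9]=1+1=2, deg[10]=1+2=3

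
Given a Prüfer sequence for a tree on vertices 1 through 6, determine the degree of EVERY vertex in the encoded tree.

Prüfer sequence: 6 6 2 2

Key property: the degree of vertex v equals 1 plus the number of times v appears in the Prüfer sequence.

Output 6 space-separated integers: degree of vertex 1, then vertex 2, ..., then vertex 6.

Answer: 1 3 1 1 1 3

Derivation:
p_1 = 6: count[6] becomes 1
p_2 = 6: count[6] becomes 2
p_3 = 2: count[2] becomes 1
p_4 = 2: count[2] becomes 2
Degrees (1 + count): deg[1]=1+0=1, deg[2]=1+2=3, deg[3]=1+0=1, deg[4]=1+0=1, deg[5]=1+0=1, deg[6]=1+2=3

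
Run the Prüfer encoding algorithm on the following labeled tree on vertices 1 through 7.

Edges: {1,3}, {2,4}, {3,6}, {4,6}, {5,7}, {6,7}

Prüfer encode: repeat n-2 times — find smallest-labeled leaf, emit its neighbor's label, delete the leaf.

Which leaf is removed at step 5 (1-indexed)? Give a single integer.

Answer: 5

Derivation:
Step 1: current leaves = {1,2,5}. Remove leaf 1 (neighbor: 3).
Step 2: current leaves = {2,3,5}. Remove leaf 2 (neighbor: 4).
Step 3: current leaves = {3,4,5}. Remove leaf 3 (neighbor: 6).
Step 4: current leaves = {4,5}. Remove leaf 4 (neighbor: 6).
Step 5: current leaves = {5,6}. Remove leaf 5 (neighbor: 7).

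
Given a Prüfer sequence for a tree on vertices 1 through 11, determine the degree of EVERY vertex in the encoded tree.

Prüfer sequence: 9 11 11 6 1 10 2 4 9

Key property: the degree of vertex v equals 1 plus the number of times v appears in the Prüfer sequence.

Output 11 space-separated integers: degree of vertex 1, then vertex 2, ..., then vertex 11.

p_1 = 9: count[9] becomes 1
p_2 = 11: count[11] becomes 1
p_3 = 11: count[11] becomes 2
p_4 = 6: count[6] becomes 1
p_5 = 1: count[1] becomes 1
p_6 = 10: count[10] becomes 1
p_7 = 2: count[2] becomes 1
p_8 = 4: count[4] becomes 1
p_9 = 9: count[9] becomes 2
Degrees (1 + count): deg[1]=1+1=2, deg[2]=1+1=2, deg[3]=1+0=1, deg[4]=1+1=2, deg[5]=1+0=1, deg[6]=1+1=2, deg[7]=1+0=1, deg[8]=1+0=1, deg[9]=1+2=3, deg[10]=1+1=2, deg[11]=1+2=3

Answer: 2 2 1 2 1 2 1 1 3 2 3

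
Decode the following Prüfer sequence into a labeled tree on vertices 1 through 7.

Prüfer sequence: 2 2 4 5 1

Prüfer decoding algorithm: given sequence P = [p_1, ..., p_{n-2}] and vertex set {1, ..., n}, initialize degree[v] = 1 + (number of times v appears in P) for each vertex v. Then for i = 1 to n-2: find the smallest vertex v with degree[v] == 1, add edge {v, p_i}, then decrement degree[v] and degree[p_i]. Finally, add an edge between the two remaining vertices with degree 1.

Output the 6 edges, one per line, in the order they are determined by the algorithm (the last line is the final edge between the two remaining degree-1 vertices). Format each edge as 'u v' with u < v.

Initial degrees: {1:2, 2:3, 3:1, 4:2, 5:2, 6:1, 7:1}
Step 1: smallest deg-1 vertex = 3, p_1 = 2. Add edge {2,3}. Now deg[3]=0, deg[2]=2.
Step 2: smallest deg-1 vertex = 6, p_2 = 2. Add edge {2,6}. Now deg[6]=0, deg[2]=1.
Step 3: smallest deg-1 vertex = 2, p_3 = 4. Add edge {2,4}. Now deg[2]=0, deg[4]=1.
Step 4: smallest deg-1 vertex = 4, p_4 = 5. Add edge {4,5}. Now deg[4]=0, deg[5]=1.
Step 5: smallest deg-1 vertex = 5, p_5 = 1. Add edge {1,5}. Now deg[5]=0, deg[1]=1.
Final: two remaining deg-1 vertices are 1, 7. Add edge {1,7}.

Answer: 2 3
2 6
2 4
4 5
1 5
1 7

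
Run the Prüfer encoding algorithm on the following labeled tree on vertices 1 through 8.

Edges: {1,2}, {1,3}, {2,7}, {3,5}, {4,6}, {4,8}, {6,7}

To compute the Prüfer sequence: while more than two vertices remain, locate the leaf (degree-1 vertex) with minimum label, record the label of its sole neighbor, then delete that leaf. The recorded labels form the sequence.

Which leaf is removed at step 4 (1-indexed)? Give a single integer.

Answer: 2

Derivation:
Step 1: current leaves = {5,8}. Remove leaf 5 (neighbor: 3).
Step 2: current leaves = {3,8}. Remove leaf 3 (neighbor: 1).
Step 3: current leaves = {1,8}. Remove leaf 1 (neighbor: 2).
Step 4: current leaves = {2,8}. Remove leaf 2 (neighbor: 7).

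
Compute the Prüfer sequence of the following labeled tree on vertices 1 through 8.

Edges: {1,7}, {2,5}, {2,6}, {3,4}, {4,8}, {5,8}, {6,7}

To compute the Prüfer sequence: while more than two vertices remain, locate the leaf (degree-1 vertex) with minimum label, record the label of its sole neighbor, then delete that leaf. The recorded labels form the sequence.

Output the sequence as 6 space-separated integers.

Step 1: leaves = {1,3}. Remove smallest leaf 1, emit neighbor 7.
Step 2: leaves = {3,7}. Remove smallest leaf 3, emit neighbor 4.
Step 3: leaves = {4,7}. Remove smallest leaf 4, emit neighbor 8.
Step 4: leaves = {7,8}. Remove smallest leaf 7, emit neighbor 6.
Step 5: leaves = {6,8}. Remove smallest leaf 6, emit neighbor 2.
Step 6: leaves = {2,8}. Remove smallest leaf 2, emit neighbor 5.
Done: 2 vertices remain (5, 8). Sequence = [7 4 8 6 2 5]

Answer: 7 4 8 6 2 5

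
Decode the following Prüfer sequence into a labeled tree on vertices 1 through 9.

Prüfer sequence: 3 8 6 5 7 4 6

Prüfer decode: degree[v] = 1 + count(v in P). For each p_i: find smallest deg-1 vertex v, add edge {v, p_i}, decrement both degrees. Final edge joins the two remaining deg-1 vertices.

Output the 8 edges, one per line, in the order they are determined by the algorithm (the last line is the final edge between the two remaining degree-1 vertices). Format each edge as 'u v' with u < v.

Answer: 1 3
2 8
3 6
5 8
5 7
4 7
4 6
6 9

Derivation:
Initial degrees: {1:1, 2:1, 3:2, 4:2, 5:2, 6:3, 7:2, 8:2, 9:1}
Step 1: smallest deg-1 vertex = 1, p_1 = 3. Add edge {1,3}. Now deg[1]=0, deg[3]=1.
Step 2: smallest deg-1 vertex = 2, p_2 = 8. Add edge {2,8}. Now deg[2]=0, deg[8]=1.
Step 3: smallest deg-1 vertex = 3, p_3 = 6. Add edge {3,6}. Now deg[3]=0, deg[6]=2.
Step 4: smallest deg-1 vertex = 8, p_4 = 5. Add edge {5,8}. Now deg[8]=0, deg[5]=1.
Step 5: smallest deg-1 vertex = 5, p_5 = 7. Add edge {5,7}. Now deg[5]=0, deg[7]=1.
Step 6: smallest deg-1 vertex = 7, p_6 = 4. Add edge {4,7}. Now deg[7]=0, deg[4]=1.
Step 7: smallest deg-1 vertex = 4, p_7 = 6. Add edge {4,6}. Now deg[4]=0, deg[6]=1.
Final: two remaining deg-1 vertices are 6, 9. Add edge {6,9}.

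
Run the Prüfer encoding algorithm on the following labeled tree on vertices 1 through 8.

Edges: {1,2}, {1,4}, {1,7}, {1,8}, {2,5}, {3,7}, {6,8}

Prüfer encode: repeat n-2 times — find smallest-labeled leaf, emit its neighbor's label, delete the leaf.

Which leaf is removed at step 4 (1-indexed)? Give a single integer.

Answer: 2

Derivation:
Step 1: current leaves = {3,4,5,6}. Remove leaf 3 (neighbor: 7).
Step 2: current leaves = {4,5,6,7}. Remove leaf 4 (neighbor: 1).
Step 3: current leaves = {5,6,7}. Remove leaf 5 (neighbor: 2).
Step 4: current leaves = {2,6,7}. Remove leaf 2 (neighbor: 1).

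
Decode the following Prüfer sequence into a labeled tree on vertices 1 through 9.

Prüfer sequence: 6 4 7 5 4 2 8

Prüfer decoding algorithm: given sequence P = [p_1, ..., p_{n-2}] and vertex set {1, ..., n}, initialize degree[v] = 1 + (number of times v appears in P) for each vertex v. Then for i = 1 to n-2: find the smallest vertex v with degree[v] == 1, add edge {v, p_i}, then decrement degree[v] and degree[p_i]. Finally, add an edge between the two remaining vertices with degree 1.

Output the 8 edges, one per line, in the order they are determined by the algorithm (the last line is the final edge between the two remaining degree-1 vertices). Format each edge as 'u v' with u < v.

Initial degrees: {1:1, 2:2, 3:1, 4:3, 5:2, 6:2, 7:2, 8:2, 9:1}
Step 1: smallest deg-1 vertex = 1, p_1 = 6. Add edge {1,6}. Now deg[1]=0, deg[6]=1.
Step 2: smallest deg-1 vertex = 3, p_2 = 4. Add edge {3,4}. Now deg[3]=0, deg[4]=2.
Step 3: smallest deg-1 vertex = 6, p_3 = 7. Add edge {6,7}. Now deg[6]=0, deg[7]=1.
Step 4: smallest deg-1 vertex = 7, p_4 = 5. Add edge {5,7}. Now deg[7]=0, deg[5]=1.
Step 5: smallest deg-1 vertex = 5, p_5 = 4. Add edge {4,5}. Now deg[5]=0, deg[4]=1.
Step 6: smallest deg-1 vertex = 4, p_6 = 2. Add edge {2,4}. Now deg[4]=0, deg[2]=1.
Step 7: smallest deg-1 vertex = 2, p_7 = 8. Add edge {2,8}. Now deg[2]=0, deg[8]=1.
Final: two remaining deg-1 vertices are 8, 9. Add edge {8,9}.

Answer: 1 6
3 4
6 7
5 7
4 5
2 4
2 8
8 9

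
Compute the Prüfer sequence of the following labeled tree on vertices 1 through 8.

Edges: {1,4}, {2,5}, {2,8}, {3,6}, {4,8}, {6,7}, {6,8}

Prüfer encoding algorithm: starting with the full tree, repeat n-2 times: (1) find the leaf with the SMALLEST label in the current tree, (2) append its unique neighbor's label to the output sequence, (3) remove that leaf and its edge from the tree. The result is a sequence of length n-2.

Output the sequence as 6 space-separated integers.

Answer: 4 6 8 2 8 6

Derivation:
Step 1: leaves = {1,3,5,7}. Remove smallest leaf 1, emit neighbor 4.
Step 2: leaves = {3,4,5,7}. Remove smallest leaf 3, emit neighbor 6.
Step 3: leaves = {4,5,7}. Remove smallest leaf 4, emit neighbor 8.
Step 4: leaves = {5,7}. Remove smallest leaf 5, emit neighbor 2.
Step 5: leaves = {2,7}. Remove smallest leaf 2, emit neighbor 8.
Step 6: leaves = {7,8}. Remove smallest leaf 7, emit neighbor 6.
Done: 2 vertices remain (6, 8). Sequence = [4 6 8 2 8 6]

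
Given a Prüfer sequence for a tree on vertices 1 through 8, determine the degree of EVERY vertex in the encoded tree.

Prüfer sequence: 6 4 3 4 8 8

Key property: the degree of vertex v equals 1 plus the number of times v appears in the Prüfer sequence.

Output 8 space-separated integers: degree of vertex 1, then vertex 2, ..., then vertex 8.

p_1 = 6: count[6] becomes 1
p_2 = 4: count[4] becomes 1
p_3 = 3: count[3] becomes 1
p_4 = 4: count[4] becomes 2
p_5 = 8: count[8] becomes 1
p_6 = 8: count[8] becomes 2
Degrees (1 + count): deg[1]=1+0=1, deg[2]=1+0=1, deg[3]=1+1=2, deg[4]=1+2=3, deg[5]=1+0=1, deg[6]=1+1=2, deg[7]=1+0=1, deg[8]=1+2=3

Answer: 1 1 2 3 1 2 1 3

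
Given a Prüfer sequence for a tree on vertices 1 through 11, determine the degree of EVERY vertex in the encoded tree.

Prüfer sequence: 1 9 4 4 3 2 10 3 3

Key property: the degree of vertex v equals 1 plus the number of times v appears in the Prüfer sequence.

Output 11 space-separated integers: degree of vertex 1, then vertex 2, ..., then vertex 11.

p_1 = 1: count[1] becomes 1
p_2 = 9: count[9] becomes 1
p_3 = 4: count[4] becomes 1
p_4 = 4: count[4] becomes 2
p_5 = 3: count[3] becomes 1
p_6 = 2: count[2] becomes 1
p_7 = 10: count[10] becomes 1
p_8 = 3: count[3] becomes 2
p_9 = 3: count[3] becomes 3
Degrees (1 + count): deg[1]=1+1=2, deg[2]=1+1=2, deg[3]=1+3=4, deg[4]=1+2=3, deg[5]=1+0=1, deg[6]=1+0=1, deg[7]=1+0=1, deg[8]=1+0=1, deg[9]=1+1=2, deg[10]=1+1=2, deg[11]=1+0=1

Answer: 2 2 4 3 1 1 1 1 2 2 1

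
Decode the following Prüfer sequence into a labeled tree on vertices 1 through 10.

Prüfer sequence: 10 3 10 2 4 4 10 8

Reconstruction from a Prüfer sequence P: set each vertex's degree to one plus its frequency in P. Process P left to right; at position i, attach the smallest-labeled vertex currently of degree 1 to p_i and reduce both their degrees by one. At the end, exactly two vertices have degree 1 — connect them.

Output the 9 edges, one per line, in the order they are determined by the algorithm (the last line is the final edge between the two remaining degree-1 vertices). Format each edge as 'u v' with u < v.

Initial degrees: {1:1, 2:2, 3:2, 4:3, 5:1, 6:1, 7:1, 8:2, 9:1, 10:4}
Step 1: smallest deg-1 vertex = 1, p_1 = 10. Add edge {1,10}. Now deg[1]=0, deg[10]=3.
Step 2: smallest deg-1 vertex = 5, p_2 = 3. Add edge {3,5}. Now deg[5]=0, deg[3]=1.
Step 3: smallest deg-1 vertex = 3, p_3 = 10. Add edge {3,10}. Now deg[3]=0, deg[10]=2.
Step 4: smallest deg-1 vertex = 6, p_4 = 2. Add edge {2,6}. Now deg[6]=0, deg[2]=1.
Step 5: smallest deg-1 vertex = 2, p_5 = 4. Add edge {2,4}. Now deg[2]=0, deg[4]=2.
Step 6: smallest deg-1 vertex = 7, p_6 = 4. Add edge {4,7}. Now deg[7]=0, deg[4]=1.
Step 7: smallest deg-1 vertex = 4, p_7 = 10. Add edge {4,10}. Now deg[4]=0, deg[10]=1.
Step 8: smallest deg-1 vertex = 9, p_8 = 8. Add edge {8,9}. Now deg[9]=0, deg[8]=1.
Final: two remaining deg-1 vertices are 8, 10. Add edge {8,10}.

Answer: 1 10
3 5
3 10
2 6
2 4
4 7
4 10
8 9
8 10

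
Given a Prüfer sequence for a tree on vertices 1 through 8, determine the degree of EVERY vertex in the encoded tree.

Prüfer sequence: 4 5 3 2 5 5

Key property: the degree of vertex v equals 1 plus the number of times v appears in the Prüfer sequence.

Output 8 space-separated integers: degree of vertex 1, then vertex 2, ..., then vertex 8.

Answer: 1 2 2 2 4 1 1 1

Derivation:
p_1 = 4: count[4] becomes 1
p_2 = 5: count[5] becomes 1
p_3 = 3: count[3] becomes 1
p_4 = 2: count[2] becomes 1
p_5 = 5: count[5] becomes 2
p_6 = 5: count[5] becomes 3
Degrees (1 + count): deg[1]=1+0=1, deg[2]=1+1=2, deg[3]=1+1=2, deg[4]=1+1=2, deg[5]=1+3=4, deg[6]=1+0=1, deg[7]=1+0=1, deg[8]=1+0=1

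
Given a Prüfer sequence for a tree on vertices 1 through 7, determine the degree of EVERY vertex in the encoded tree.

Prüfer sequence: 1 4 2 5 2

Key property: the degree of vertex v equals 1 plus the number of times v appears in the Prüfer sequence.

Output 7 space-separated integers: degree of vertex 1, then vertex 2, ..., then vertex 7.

Answer: 2 3 1 2 2 1 1

Derivation:
p_1 = 1: count[1] becomes 1
p_2 = 4: count[4] becomes 1
p_3 = 2: count[2] becomes 1
p_4 = 5: count[5] becomes 1
p_5 = 2: count[2] becomes 2
Degrees (1 + count): deg[1]=1+1=2, deg[2]=1+2=3, deg[3]=1+0=1, deg[4]=1+1=2, deg[5]=1+1=2, deg[6]=1+0=1, deg[7]=1+0=1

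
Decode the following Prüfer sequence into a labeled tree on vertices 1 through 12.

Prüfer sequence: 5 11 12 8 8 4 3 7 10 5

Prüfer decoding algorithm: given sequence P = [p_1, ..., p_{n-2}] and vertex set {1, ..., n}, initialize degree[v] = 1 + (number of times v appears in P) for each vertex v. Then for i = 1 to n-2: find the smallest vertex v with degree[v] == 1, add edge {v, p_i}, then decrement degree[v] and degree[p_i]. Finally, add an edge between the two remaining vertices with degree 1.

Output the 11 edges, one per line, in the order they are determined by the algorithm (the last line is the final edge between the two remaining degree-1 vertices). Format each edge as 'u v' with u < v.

Initial degrees: {1:1, 2:1, 3:2, 4:2, 5:3, 6:1, 7:2, 8:3, 9:1, 10:2, 11:2, 12:2}
Step 1: smallest deg-1 vertex = 1, p_1 = 5. Add edge {1,5}. Now deg[1]=0, deg[5]=2.
Step 2: smallest deg-1 vertex = 2, p_2 = 11. Add edge {2,11}. Now deg[2]=0, deg[11]=1.
Step 3: smallest deg-1 vertex = 6, p_3 = 12. Add edge {6,12}. Now deg[6]=0, deg[12]=1.
Step 4: smallest deg-1 vertex = 9, p_4 = 8. Add edge {8,9}. Now deg[9]=0, deg[8]=2.
Step 5: smallest deg-1 vertex = 11, p_5 = 8. Add edge {8,11}. Now deg[11]=0, deg[8]=1.
Step 6: smallest deg-1 vertex = 8, p_6 = 4. Add edge {4,8}. Now deg[8]=0, deg[4]=1.
Step 7: smallest deg-1 vertex = 4, p_7 = 3. Add edge {3,4}. Now deg[4]=0, deg[3]=1.
Step 8: smallest deg-1 vertex = 3, p_8 = 7. Add edge {3,7}. Now deg[3]=0, deg[7]=1.
Step 9: smallest deg-1 vertex = 7, p_9 = 10. Add edge {7,10}. Now deg[7]=0, deg[10]=1.
Step 10: smallest deg-1 vertex = 10, p_10 = 5. Add edge {5,10}. Now deg[10]=0, deg[5]=1.
Final: two remaining deg-1 vertices are 5, 12. Add edge {5,12}.

Answer: 1 5
2 11
6 12
8 9
8 11
4 8
3 4
3 7
7 10
5 10
5 12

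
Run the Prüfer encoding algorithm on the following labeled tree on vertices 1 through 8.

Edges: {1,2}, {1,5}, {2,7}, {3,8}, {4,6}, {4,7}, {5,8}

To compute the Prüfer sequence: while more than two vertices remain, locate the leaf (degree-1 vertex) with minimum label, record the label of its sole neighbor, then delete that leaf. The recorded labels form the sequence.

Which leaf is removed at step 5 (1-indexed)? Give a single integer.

Answer: 2

Derivation:
Step 1: current leaves = {3,6}. Remove leaf 3 (neighbor: 8).
Step 2: current leaves = {6,8}. Remove leaf 6 (neighbor: 4).
Step 3: current leaves = {4,8}. Remove leaf 4 (neighbor: 7).
Step 4: current leaves = {7,8}. Remove leaf 7 (neighbor: 2).
Step 5: current leaves = {2,8}. Remove leaf 2 (neighbor: 1).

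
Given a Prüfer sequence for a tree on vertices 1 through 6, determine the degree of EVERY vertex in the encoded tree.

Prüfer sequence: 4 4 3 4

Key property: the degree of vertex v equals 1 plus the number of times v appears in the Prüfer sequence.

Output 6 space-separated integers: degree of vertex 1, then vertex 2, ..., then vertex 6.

Answer: 1 1 2 4 1 1

Derivation:
p_1 = 4: count[4] becomes 1
p_2 = 4: count[4] becomes 2
p_3 = 3: count[3] becomes 1
p_4 = 4: count[4] becomes 3
Degrees (1 + count): deg[1]=1+0=1, deg[2]=1+0=1, deg[3]=1+1=2, deg[4]=1+3=4, deg[5]=1+0=1, deg[6]=1+0=1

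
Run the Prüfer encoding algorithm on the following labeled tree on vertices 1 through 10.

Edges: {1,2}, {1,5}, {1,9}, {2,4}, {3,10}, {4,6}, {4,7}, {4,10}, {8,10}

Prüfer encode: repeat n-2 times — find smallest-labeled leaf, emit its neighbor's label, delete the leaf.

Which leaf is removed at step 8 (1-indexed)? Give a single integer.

Answer: 2

Derivation:
Step 1: current leaves = {3,5,6,7,8,9}. Remove leaf 3 (neighbor: 10).
Step 2: current leaves = {5,6,7,8,9}. Remove leaf 5 (neighbor: 1).
Step 3: current leaves = {6,7,8,9}. Remove leaf 6 (neighbor: 4).
Step 4: current leaves = {7,8,9}. Remove leaf 7 (neighbor: 4).
Step 5: current leaves = {8,9}. Remove leaf 8 (neighbor: 10).
Step 6: current leaves = {9,10}. Remove leaf 9 (neighbor: 1).
Step 7: current leaves = {1,10}. Remove leaf 1 (neighbor: 2).
Step 8: current leaves = {2,10}. Remove leaf 2 (neighbor: 4).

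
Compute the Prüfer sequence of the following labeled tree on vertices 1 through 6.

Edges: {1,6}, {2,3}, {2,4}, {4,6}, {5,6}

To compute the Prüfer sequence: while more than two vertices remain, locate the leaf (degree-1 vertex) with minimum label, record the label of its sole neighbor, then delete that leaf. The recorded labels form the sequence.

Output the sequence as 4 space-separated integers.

Step 1: leaves = {1,3,5}. Remove smallest leaf 1, emit neighbor 6.
Step 2: leaves = {3,5}. Remove smallest leaf 3, emit neighbor 2.
Step 3: leaves = {2,5}. Remove smallest leaf 2, emit neighbor 4.
Step 4: leaves = {4,5}. Remove smallest leaf 4, emit neighbor 6.
Done: 2 vertices remain (5, 6). Sequence = [6 2 4 6]

Answer: 6 2 4 6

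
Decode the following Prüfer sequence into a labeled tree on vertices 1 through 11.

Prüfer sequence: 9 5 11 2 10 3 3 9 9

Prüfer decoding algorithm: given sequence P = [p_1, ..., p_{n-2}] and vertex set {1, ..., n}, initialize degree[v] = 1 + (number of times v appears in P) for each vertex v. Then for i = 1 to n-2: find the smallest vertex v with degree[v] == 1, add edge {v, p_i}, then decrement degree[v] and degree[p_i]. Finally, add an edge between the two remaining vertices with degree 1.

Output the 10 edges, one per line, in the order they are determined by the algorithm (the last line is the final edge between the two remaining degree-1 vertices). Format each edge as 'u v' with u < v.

Answer: 1 9
4 5
5 11
2 6
2 10
3 7
3 8
3 9
9 10
9 11

Derivation:
Initial degrees: {1:1, 2:2, 3:3, 4:1, 5:2, 6:1, 7:1, 8:1, 9:4, 10:2, 11:2}
Step 1: smallest deg-1 vertex = 1, p_1 = 9. Add edge {1,9}. Now deg[1]=0, deg[9]=3.
Step 2: smallest deg-1 vertex = 4, p_2 = 5. Add edge {4,5}. Now deg[4]=0, deg[5]=1.
Step 3: smallest deg-1 vertex = 5, p_3 = 11. Add edge {5,11}. Now deg[5]=0, deg[11]=1.
Step 4: smallest deg-1 vertex = 6, p_4 = 2. Add edge {2,6}. Now deg[6]=0, deg[2]=1.
Step 5: smallest deg-1 vertex = 2, p_5 = 10. Add edge {2,10}. Now deg[2]=0, deg[10]=1.
Step 6: smallest deg-1 vertex = 7, p_6 = 3. Add edge {3,7}. Now deg[7]=0, deg[3]=2.
Step 7: smallest deg-1 vertex = 8, p_7 = 3. Add edge {3,8}. Now deg[8]=0, deg[3]=1.
Step 8: smallest deg-1 vertex = 3, p_8 = 9. Add edge {3,9}. Now deg[3]=0, deg[9]=2.
Step 9: smallest deg-1 vertex = 10, p_9 = 9. Add edge {9,10}. Now deg[10]=0, deg[9]=1.
Final: two remaining deg-1 vertices are 9, 11. Add edge {9,11}.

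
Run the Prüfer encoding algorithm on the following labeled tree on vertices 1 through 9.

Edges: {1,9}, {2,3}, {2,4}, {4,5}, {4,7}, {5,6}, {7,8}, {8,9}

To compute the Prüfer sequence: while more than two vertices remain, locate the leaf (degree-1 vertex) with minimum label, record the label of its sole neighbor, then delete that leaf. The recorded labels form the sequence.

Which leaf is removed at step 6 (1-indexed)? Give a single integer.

Answer: 4

Derivation:
Step 1: current leaves = {1,3,6}. Remove leaf 1 (neighbor: 9).
Step 2: current leaves = {3,6,9}. Remove leaf 3 (neighbor: 2).
Step 3: current leaves = {2,6,9}. Remove leaf 2 (neighbor: 4).
Step 4: current leaves = {6,9}. Remove leaf 6 (neighbor: 5).
Step 5: current leaves = {5,9}. Remove leaf 5 (neighbor: 4).
Step 6: current leaves = {4,9}. Remove leaf 4 (neighbor: 7).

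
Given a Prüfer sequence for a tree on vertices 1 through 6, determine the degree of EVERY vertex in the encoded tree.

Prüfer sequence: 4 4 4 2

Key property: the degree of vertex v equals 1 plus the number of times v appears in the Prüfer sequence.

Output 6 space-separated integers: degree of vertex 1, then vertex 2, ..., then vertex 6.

p_1 = 4: count[4] becomes 1
p_2 = 4: count[4] becomes 2
p_3 = 4: count[4] becomes 3
p_4 = 2: count[2] becomes 1
Degrees (1 + count): deg[1]=1+0=1, deg[2]=1+1=2, deg[3]=1+0=1, deg[4]=1+3=4, deg[5]=1+0=1, deg[6]=1+0=1

Answer: 1 2 1 4 1 1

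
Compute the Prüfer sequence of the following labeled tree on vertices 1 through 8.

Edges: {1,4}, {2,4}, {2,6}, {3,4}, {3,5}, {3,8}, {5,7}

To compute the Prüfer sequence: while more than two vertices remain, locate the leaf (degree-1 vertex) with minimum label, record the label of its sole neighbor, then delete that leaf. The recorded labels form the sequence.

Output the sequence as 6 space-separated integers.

Answer: 4 2 4 3 5 3

Derivation:
Step 1: leaves = {1,6,7,8}. Remove smallest leaf 1, emit neighbor 4.
Step 2: leaves = {6,7,8}. Remove smallest leaf 6, emit neighbor 2.
Step 3: leaves = {2,7,8}. Remove smallest leaf 2, emit neighbor 4.
Step 4: leaves = {4,7,8}. Remove smallest leaf 4, emit neighbor 3.
Step 5: leaves = {7,8}. Remove smallest leaf 7, emit neighbor 5.
Step 6: leaves = {5,8}. Remove smallest leaf 5, emit neighbor 3.
Done: 2 vertices remain (3, 8). Sequence = [4 2 4 3 5 3]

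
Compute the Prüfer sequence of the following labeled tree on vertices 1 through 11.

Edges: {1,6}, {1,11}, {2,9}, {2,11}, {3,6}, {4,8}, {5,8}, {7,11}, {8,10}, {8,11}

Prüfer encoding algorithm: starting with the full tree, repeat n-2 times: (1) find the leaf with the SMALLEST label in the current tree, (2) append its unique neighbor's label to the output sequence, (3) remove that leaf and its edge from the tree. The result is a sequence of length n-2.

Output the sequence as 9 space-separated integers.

Answer: 6 8 8 1 11 11 2 11 8

Derivation:
Step 1: leaves = {3,4,5,7,9,10}. Remove smallest leaf 3, emit neighbor 6.
Step 2: leaves = {4,5,6,7,9,10}. Remove smallest leaf 4, emit neighbor 8.
Step 3: leaves = {5,6,7,9,10}. Remove smallest leaf 5, emit neighbor 8.
Step 4: leaves = {6,7,9,10}. Remove smallest leaf 6, emit neighbor 1.
Step 5: leaves = {1,7,9,10}. Remove smallest leaf 1, emit neighbor 11.
Step 6: leaves = {7,9,10}. Remove smallest leaf 7, emit neighbor 11.
Step 7: leaves = {9,10}. Remove smallest leaf 9, emit neighbor 2.
Step 8: leaves = {2,10}. Remove smallest leaf 2, emit neighbor 11.
Step 9: leaves = {10,11}. Remove smallest leaf 10, emit neighbor 8.
Done: 2 vertices remain (8, 11). Sequence = [6 8 8 1 11 11 2 11 8]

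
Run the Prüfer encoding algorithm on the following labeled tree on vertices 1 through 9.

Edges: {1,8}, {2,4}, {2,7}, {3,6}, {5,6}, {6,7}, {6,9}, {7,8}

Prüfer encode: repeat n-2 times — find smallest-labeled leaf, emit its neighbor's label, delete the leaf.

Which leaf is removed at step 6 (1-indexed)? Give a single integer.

Answer: 8

Derivation:
Step 1: current leaves = {1,3,4,5,9}. Remove leaf 1 (neighbor: 8).
Step 2: current leaves = {3,4,5,8,9}. Remove leaf 3 (neighbor: 6).
Step 3: current leaves = {4,5,8,9}. Remove leaf 4 (neighbor: 2).
Step 4: current leaves = {2,5,8,9}. Remove leaf 2 (neighbor: 7).
Step 5: current leaves = {5,8,9}. Remove leaf 5 (neighbor: 6).
Step 6: current leaves = {8,9}. Remove leaf 8 (neighbor: 7).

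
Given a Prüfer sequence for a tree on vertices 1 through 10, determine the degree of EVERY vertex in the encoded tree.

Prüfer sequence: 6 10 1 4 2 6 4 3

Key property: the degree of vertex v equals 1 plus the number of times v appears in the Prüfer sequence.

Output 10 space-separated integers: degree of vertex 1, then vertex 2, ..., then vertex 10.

p_1 = 6: count[6] becomes 1
p_2 = 10: count[10] becomes 1
p_3 = 1: count[1] becomes 1
p_4 = 4: count[4] becomes 1
p_5 = 2: count[2] becomes 1
p_6 = 6: count[6] becomes 2
p_7 = 4: count[4] becomes 2
p_8 = 3: count[3] becomes 1
Degrees (1 + count): deg[1]=1+1=2, deg[2]=1+1=2, deg[3]=1+1=2, deg[4]=1+2=3, deg[5]=1+0=1, deg[6]=1+2=3, deg[7]=1+0=1, deg[8]=1+0=1, deg[9]=1+0=1, deg[10]=1+1=2

Answer: 2 2 2 3 1 3 1 1 1 2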